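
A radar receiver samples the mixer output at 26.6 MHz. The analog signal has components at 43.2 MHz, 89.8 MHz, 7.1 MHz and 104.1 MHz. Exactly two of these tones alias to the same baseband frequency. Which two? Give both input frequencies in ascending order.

43.2 MHz, 89.8 MHz

fs/2 = 13.3 MHz.
43.2 MHz mod fs = 16.6 MHz.
16.6 MHz > fs/2 = 13.3 MHz, folds to fs − 16.6 MHz = 10 MHz.
89.8 MHz mod fs = 10 MHz.
10 MHz ≤ fs/2 = 13.3 MHz, appears at 10 MHz.
7.1 MHz ≤ fs/2 = 13.3 MHz, passes unchanged.
104.1 MHz mod fs = 24.3 MHz.
24.3 MHz > fs/2 = 13.3 MHz, folds to fs − 24.3 MHz = 2.3 MHz.
43.2 MHz and 89.8 MHz both map to 10 MHz.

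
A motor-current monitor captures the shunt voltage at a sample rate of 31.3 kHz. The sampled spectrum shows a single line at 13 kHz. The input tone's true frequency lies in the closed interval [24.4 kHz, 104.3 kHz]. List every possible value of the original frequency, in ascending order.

44.3 kHz, 49.6 kHz, 75.6 kHz, 80.9 kHz

Frequencies that alias to 13 kHz are k·fs ± 13 kHz for integer k ≥ 0.
k=0: 13 kHz.
k=1: 18.3 kHz, 44.3 kHz.
k=2: 49.6 kHz, 75.6 kHz.
k=3: 80.9 kHz, 106.9 kHz.
k=4: 112.2 kHz, 138.2 kHz.
Within [24.4 kHz, 104.3 kHz]: 44.3 kHz, 49.6 kHz, 75.6 kHz, 80.9 kHz.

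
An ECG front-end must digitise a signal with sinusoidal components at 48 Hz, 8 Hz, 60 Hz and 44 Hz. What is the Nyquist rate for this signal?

120 Hz

Highest-frequency component: 60 Hz.
Nyquist rate = 2 × 60 Hz = 120 Hz.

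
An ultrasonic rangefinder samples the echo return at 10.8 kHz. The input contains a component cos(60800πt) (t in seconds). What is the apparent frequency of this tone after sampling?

ω = 60800π rad/s → f = ω/(2π) = 30400 Hz = 30.4 kHz.
30.4 kHz mod fs = 8.8 kHz.
8.8 kHz > fs/2 = 5.4 kHz, folds to fs − 8.8 kHz = 2 kHz.

2 kHz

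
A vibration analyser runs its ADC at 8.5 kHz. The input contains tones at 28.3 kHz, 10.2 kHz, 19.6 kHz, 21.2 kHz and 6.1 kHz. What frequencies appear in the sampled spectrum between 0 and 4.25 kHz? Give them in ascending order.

1.7 kHz, 2.4 kHz, 2.6 kHz, 2.8 kHz, 4.2 kHz

fs/2 = 4.25 kHz.
28.3 kHz mod fs = 2.8 kHz.
2.8 kHz ≤ fs/2 = 4.25 kHz, appears at 2.8 kHz.
10.2 kHz mod fs = 1.7 kHz.
1.7 kHz ≤ fs/2 = 4.25 kHz, appears at 1.7 kHz.
19.6 kHz mod fs = 2.6 kHz.
2.6 kHz ≤ fs/2 = 4.25 kHz, appears at 2.6 kHz.
21.2 kHz mod fs = 4.2 kHz.
4.2 kHz ≤ fs/2 = 4.25 kHz, appears at 4.2 kHz.
6.1 kHz > fs/2 = 4.25 kHz, folds to fs − 6.1 kHz = 2.4 kHz.
Distinct values: {1.7 kHz, 2.4 kHz, 2.6 kHz, 2.8 kHz, 4.2 kHz}.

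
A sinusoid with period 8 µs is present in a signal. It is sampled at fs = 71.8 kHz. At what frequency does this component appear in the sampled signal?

T = 8 µs → f = 1/T = 125 kHz.
125 kHz mod fs = 53.2 kHz.
53.2 kHz > fs/2 = 35.9 kHz, folds to fs − 53.2 kHz = 18.6 kHz.

18.6 kHz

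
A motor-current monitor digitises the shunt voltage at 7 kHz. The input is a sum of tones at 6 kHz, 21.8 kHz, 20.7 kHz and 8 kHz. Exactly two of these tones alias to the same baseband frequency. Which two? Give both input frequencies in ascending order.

6 kHz, 8 kHz

fs/2 = 3.5 kHz.
6 kHz > fs/2 = 3.5 kHz, folds to fs − 6 kHz = 1 kHz.
21.8 kHz mod fs = 0.8 kHz.
0.8 kHz ≤ fs/2 = 3.5 kHz, appears at 0.8 kHz.
20.7 kHz mod fs = 6.7 kHz.
6.7 kHz > fs/2 = 3.5 kHz, folds to fs − 6.7 kHz = 0.3 kHz.
8 kHz mod fs = 1 kHz.
1 kHz ≤ fs/2 = 3.5 kHz, appears at 1 kHz.
6 kHz and 8 kHz both map to 1 kHz.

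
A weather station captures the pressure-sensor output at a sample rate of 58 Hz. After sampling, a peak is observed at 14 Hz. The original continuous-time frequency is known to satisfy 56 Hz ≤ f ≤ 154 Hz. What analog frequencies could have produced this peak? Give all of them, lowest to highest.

72 Hz, 102 Hz, 130 Hz

Frequencies that alias to 14 Hz are k·fs ± 14 Hz for integer k ≥ 0.
k=0: 14 Hz.
k=1: 44 Hz, 72 Hz.
k=2: 102 Hz, 130 Hz.
k=3: 160 Hz, 188 Hz.
Within [56 Hz, 154 Hz]: 72 Hz, 102 Hz, 130 Hz.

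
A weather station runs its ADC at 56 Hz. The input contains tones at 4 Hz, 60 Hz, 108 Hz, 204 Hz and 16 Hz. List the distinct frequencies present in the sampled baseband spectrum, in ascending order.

fs/2 = 28 Hz.
4 Hz ≤ fs/2 = 28 Hz, passes unchanged.
60 Hz mod fs = 4 Hz.
4 Hz ≤ fs/2 = 28 Hz, appears at 4 Hz.
108 Hz mod fs = 52 Hz.
52 Hz > fs/2 = 28 Hz, folds to fs − 52 Hz = 4 Hz.
204 Hz mod fs = 36 Hz.
36 Hz > fs/2 = 28 Hz, folds to fs − 36 Hz = 20 Hz.
16 Hz ≤ fs/2 = 28 Hz, passes unchanged.
Distinct values: {4 Hz, 16 Hz, 20 Hz}.

4 Hz, 16 Hz, 20 Hz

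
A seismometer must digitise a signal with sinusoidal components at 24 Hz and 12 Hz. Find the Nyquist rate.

Highest-frequency component: 24 Hz.
Nyquist rate = 2 × 24 Hz = 48 Hz.

48 Hz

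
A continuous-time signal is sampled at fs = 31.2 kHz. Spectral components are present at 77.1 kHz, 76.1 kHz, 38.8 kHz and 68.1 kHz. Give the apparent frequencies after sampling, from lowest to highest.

5.7 kHz, 7.6 kHz, 13.7 kHz, 14.7 kHz

fs/2 = 15.6 kHz.
77.1 kHz mod fs = 14.7 kHz.
14.7 kHz ≤ fs/2 = 15.6 kHz, appears at 14.7 kHz.
76.1 kHz mod fs = 13.7 kHz.
13.7 kHz ≤ fs/2 = 15.6 kHz, appears at 13.7 kHz.
38.8 kHz mod fs = 7.6 kHz.
7.6 kHz ≤ fs/2 = 15.6 kHz, appears at 7.6 kHz.
68.1 kHz mod fs = 5.7 kHz.
5.7 kHz ≤ fs/2 = 15.6 kHz, appears at 5.7 kHz.
Distinct values: {5.7 kHz, 7.6 kHz, 13.7 kHz, 14.7 kHz}.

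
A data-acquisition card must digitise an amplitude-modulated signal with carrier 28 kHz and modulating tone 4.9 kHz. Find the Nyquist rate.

AM sidebands sit at fc ± fm = 23.1 kHz and 32.9 kHz.
Highest-frequency component: 32.9 kHz.
Nyquist rate = 2 × 32.9 kHz = 65.8 kHz.

65.8 kHz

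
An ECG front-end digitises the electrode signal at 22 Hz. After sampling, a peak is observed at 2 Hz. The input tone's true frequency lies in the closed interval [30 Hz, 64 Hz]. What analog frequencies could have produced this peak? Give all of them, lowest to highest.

42 Hz, 46 Hz, 64 Hz

Frequencies that alias to 2 Hz are k·fs ± 2 Hz for integer k ≥ 0.
k=0: 2 Hz.
k=1: 20 Hz, 24 Hz.
k=2: 42 Hz, 46 Hz.
k=3: 64 Hz, 68 Hz.
k=4: 86 Hz, 90 Hz.
Within [30 Hz, 64 Hz]: 42 Hz, 46 Hz, 64 Hz.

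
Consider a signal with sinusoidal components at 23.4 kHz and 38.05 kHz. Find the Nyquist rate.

76.1 kHz

Highest-frequency component: 38.05 kHz.
Nyquist rate = 2 × 38.05 kHz = 76.1 kHz.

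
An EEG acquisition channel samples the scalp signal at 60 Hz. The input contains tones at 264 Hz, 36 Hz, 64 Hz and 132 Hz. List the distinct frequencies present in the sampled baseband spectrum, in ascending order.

fs/2 = 30 Hz.
264 Hz mod fs = 24 Hz.
24 Hz ≤ fs/2 = 30 Hz, appears at 24 Hz.
36 Hz > fs/2 = 30 Hz, folds to fs − 36 Hz = 24 Hz.
64 Hz mod fs = 4 Hz.
4 Hz ≤ fs/2 = 30 Hz, appears at 4 Hz.
132 Hz mod fs = 12 Hz.
12 Hz ≤ fs/2 = 30 Hz, appears at 12 Hz.
Distinct values: {4 Hz, 12 Hz, 24 Hz}.

4 Hz, 12 Hz, 24 Hz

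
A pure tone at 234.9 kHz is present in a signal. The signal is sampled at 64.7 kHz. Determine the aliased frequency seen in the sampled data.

23.9 kHz

234.9 kHz mod fs = 40.8 kHz.
40.8 kHz > fs/2 = 32.35 kHz, folds to fs − 40.8 kHz = 23.9 kHz.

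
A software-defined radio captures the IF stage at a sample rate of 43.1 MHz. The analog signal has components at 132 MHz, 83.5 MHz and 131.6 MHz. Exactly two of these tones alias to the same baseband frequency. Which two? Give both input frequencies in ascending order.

fs/2 = 21.55 MHz.
132 MHz mod fs = 2.7 MHz.
2.7 MHz ≤ fs/2 = 21.55 MHz, appears at 2.7 MHz.
83.5 MHz mod fs = 40.4 MHz.
40.4 MHz > fs/2 = 21.55 MHz, folds to fs − 40.4 MHz = 2.7 MHz.
131.6 MHz mod fs = 2.3 MHz.
2.3 MHz ≤ fs/2 = 21.55 MHz, appears at 2.3 MHz.
83.5 MHz and 132 MHz both map to 2.7 MHz.

83.5 MHz, 132 MHz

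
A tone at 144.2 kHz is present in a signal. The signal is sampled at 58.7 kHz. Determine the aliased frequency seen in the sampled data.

144.2 kHz mod fs = 26.8 kHz.
26.8 kHz ≤ fs/2 = 29.35 kHz, appears at 26.8 kHz.

26.8 kHz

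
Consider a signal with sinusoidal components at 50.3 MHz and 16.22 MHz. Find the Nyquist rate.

100.6 MHz

Highest-frequency component: 50.3 MHz.
Nyquist rate = 2 × 50.3 MHz = 100.6 MHz.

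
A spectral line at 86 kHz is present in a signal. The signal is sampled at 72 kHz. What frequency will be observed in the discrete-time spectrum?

14 kHz

86 kHz mod fs = 14 kHz.
14 kHz ≤ fs/2 = 36 kHz, appears at 14 kHz.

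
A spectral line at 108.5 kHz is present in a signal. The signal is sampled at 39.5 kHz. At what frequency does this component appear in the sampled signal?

108.5 kHz mod fs = 29.5 kHz.
29.5 kHz > fs/2 = 19.75 kHz, folds to fs − 29.5 kHz = 10 kHz.

10 kHz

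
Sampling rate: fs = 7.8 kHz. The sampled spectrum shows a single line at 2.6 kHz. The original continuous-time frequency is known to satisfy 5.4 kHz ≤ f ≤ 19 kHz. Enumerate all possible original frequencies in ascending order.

Frequencies that alias to 2.6 kHz are k·fs ± 2.6 kHz for integer k ≥ 0.
k=0: 2.6 kHz.
k=1: 5.2 kHz, 10.4 kHz.
k=2: 13 kHz, 18.2 kHz.
k=3: 20.8 kHz, 26 kHz.
Within [5.4 kHz, 19 kHz]: 10.4 kHz, 13 kHz, 18.2 kHz.

10.4 kHz, 13 kHz, 18.2 kHz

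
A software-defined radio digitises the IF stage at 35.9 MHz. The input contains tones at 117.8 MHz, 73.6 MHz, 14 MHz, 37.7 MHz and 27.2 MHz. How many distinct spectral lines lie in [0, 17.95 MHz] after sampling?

fs/2 = 17.95 MHz.
117.8 MHz mod fs = 10.1 MHz.
10.1 MHz ≤ fs/2 = 17.95 MHz, appears at 10.1 MHz.
73.6 MHz mod fs = 1.8 MHz.
1.8 MHz ≤ fs/2 = 17.95 MHz, appears at 1.8 MHz.
14 MHz ≤ fs/2 = 17.95 MHz, passes unchanged.
37.7 MHz mod fs = 1.8 MHz.
1.8 MHz ≤ fs/2 = 17.95 MHz, appears at 1.8 MHz.
27.2 MHz > fs/2 = 17.95 MHz, folds to fs − 27.2 MHz = 8.7 MHz.
Distinct values: {1.8 MHz, 8.7 MHz, 10.1 MHz, 14 MHz} → 4.

4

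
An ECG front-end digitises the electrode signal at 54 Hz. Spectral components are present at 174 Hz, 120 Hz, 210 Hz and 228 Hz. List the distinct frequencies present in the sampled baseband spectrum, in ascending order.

fs/2 = 27 Hz.
174 Hz mod fs = 12 Hz.
12 Hz ≤ fs/2 = 27 Hz, appears at 12 Hz.
120 Hz mod fs = 12 Hz.
12 Hz ≤ fs/2 = 27 Hz, appears at 12 Hz.
210 Hz mod fs = 48 Hz.
48 Hz > fs/2 = 27 Hz, folds to fs − 48 Hz = 6 Hz.
228 Hz mod fs = 12 Hz.
12 Hz ≤ fs/2 = 27 Hz, appears at 12 Hz.
Distinct values: {6 Hz, 12 Hz}.

6 Hz, 12 Hz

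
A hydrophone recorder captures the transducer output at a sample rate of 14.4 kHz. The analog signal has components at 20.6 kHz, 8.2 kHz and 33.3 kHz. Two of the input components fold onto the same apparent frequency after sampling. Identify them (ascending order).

fs/2 = 7.2 kHz.
20.6 kHz mod fs = 6.2 kHz.
6.2 kHz ≤ fs/2 = 7.2 kHz, appears at 6.2 kHz.
8.2 kHz > fs/2 = 7.2 kHz, folds to fs − 8.2 kHz = 6.2 kHz.
33.3 kHz mod fs = 4.5 kHz.
4.5 kHz ≤ fs/2 = 7.2 kHz, appears at 4.5 kHz.
8.2 kHz and 20.6 kHz both map to 6.2 kHz.

8.2 kHz, 20.6 kHz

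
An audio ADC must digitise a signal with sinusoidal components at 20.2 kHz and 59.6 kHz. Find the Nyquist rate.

Highest-frequency component: 59.6 kHz.
Nyquist rate = 2 × 59.6 kHz = 119.2 kHz.

119.2 kHz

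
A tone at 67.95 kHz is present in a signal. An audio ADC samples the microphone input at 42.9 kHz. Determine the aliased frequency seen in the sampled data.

17.85 kHz

67.95 kHz mod fs = 25.05 kHz.
25.05 kHz > fs/2 = 21.45 kHz, folds to fs − 25.05 kHz = 17.85 kHz.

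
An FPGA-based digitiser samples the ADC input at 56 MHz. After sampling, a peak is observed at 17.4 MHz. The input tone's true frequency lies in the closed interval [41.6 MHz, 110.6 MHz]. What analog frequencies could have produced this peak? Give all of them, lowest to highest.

Frequencies that alias to 17.4 MHz are k·fs ± 17.4 MHz for integer k ≥ 0.
k=0: 17.4 MHz.
k=1: 38.6 MHz, 73.4 MHz.
k=2: 94.6 MHz, 129.4 MHz.
k=3: 150.6 MHz, 185.4 MHz.
Within [41.6 MHz, 110.6 MHz]: 73.4 MHz, 94.6 MHz.

73.4 MHz, 94.6 MHz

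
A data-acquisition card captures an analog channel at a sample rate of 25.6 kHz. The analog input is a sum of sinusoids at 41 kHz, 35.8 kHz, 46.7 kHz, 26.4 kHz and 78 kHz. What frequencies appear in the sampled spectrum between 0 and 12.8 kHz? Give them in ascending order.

fs/2 = 12.8 kHz.
41 kHz mod fs = 15.4 kHz.
15.4 kHz > fs/2 = 12.8 kHz, folds to fs − 15.4 kHz = 10.2 kHz.
35.8 kHz mod fs = 10.2 kHz.
10.2 kHz ≤ fs/2 = 12.8 kHz, appears at 10.2 kHz.
46.7 kHz mod fs = 21.1 kHz.
21.1 kHz > fs/2 = 12.8 kHz, folds to fs − 21.1 kHz = 4.5 kHz.
26.4 kHz mod fs = 0.8 kHz.
0.8 kHz ≤ fs/2 = 12.8 kHz, appears at 0.8 kHz.
78 kHz mod fs = 1.2 kHz.
1.2 kHz ≤ fs/2 = 12.8 kHz, appears at 1.2 kHz.
Distinct values: {0.8 kHz, 1.2 kHz, 4.5 kHz, 10.2 kHz}.

0.8 kHz, 1.2 kHz, 4.5 kHz, 10.2 kHz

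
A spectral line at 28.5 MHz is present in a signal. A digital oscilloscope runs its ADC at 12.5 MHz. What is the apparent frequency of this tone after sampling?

28.5 MHz mod fs = 3.5 MHz.
3.5 MHz ≤ fs/2 = 6.25 MHz, appears at 3.5 MHz.

3.5 MHz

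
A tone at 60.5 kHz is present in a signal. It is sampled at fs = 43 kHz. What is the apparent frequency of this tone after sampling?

60.5 kHz mod fs = 17.5 kHz.
17.5 kHz ≤ fs/2 = 21.5 kHz, appears at 17.5 kHz.

17.5 kHz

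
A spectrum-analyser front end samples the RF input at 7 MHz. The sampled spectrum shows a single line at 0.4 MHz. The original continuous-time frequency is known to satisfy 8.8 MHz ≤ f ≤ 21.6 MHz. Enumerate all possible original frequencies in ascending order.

13.6 MHz, 14.4 MHz, 20.6 MHz, 21.4 MHz

Frequencies that alias to 0.4 MHz are k·fs ± 0.4 MHz for integer k ≥ 0.
k=0: 0.4 MHz.
k=1: 6.6 MHz, 7.4 MHz.
k=2: 13.6 MHz, 14.4 MHz.
k=3: 20.6 MHz, 21.4 MHz.
k=4: 27.6 MHz, 28.4 MHz.
Within [8.8 MHz, 21.6 MHz]: 13.6 MHz, 14.4 MHz, 20.6 MHz, 21.4 MHz.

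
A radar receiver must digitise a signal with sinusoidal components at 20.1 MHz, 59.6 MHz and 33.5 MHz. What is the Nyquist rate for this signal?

Highest-frequency component: 59.6 MHz.
Nyquist rate = 2 × 59.6 MHz = 119.2 MHz.

119.2 MHz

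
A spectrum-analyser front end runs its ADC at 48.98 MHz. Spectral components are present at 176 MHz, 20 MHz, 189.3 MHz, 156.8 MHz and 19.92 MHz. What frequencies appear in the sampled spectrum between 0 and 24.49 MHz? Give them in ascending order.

fs/2 = 24.49 MHz.
176 MHz mod fs = 29.06 MHz.
29.06 MHz > fs/2 = 24.49 MHz, folds to fs − 29.06 MHz = 19.92 MHz.
20 MHz ≤ fs/2 = 24.49 MHz, passes unchanged.
189.3 MHz mod fs = 42.36 MHz.
42.36 MHz > fs/2 = 24.49 MHz, folds to fs − 42.36 MHz = 6.62 MHz.
156.8 MHz mod fs = 9.86 MHz.
9.86 MHz ≤ fs/2 = 24.49 MHz, appears at 9.86 MHz.
19.92 MHz ≤ fs/2 = 24.49 MHz, passes unchanged.
Distinct values: {6.62 MHz, 9.86 MHz, 19.92 MHz, 20 MHz}.

6.62 MHz, 9.86 MHz, 19.92 MHz, 20 MHz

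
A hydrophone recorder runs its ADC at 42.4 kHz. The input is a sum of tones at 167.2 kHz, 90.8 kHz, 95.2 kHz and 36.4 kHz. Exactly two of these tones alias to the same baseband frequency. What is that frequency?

fs/2 = 21.2 kHz.
167.2 kHz mod fs = 40 kHz.
40 kHz > fs/2 = 21.2 kHz, folds to fs − 40 kHz = 2.4 kHz.
90.8 kHz mod fs = 6 kHz.
6 kHz ≤ fs/2 = 21.2 kHz, appears at 6 kHz.
95.2 kHz mod fs = 10.4 kHz.
10.4 kHz ≤ fs/2 = 21.2 kHz, appears at 10.4 kHz.
36.4 kHz > fs/2 = 21.2 kHz, folds to fs − 36.4 kHz = 6 kHz.
36.4 kHz and 90.8 kHz both map to 6 kHz.

6 kHz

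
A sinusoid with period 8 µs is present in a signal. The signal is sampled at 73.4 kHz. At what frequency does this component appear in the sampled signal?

T = 8 µs → f = 1/T = 125 kHz.
125 kHz mod fs = 51.6 kHz.
51.6 kHz > fs/2 = 36.7 kHz, folds to fs − 51.6 kHz = 21.8 kHz.

21.8 kHz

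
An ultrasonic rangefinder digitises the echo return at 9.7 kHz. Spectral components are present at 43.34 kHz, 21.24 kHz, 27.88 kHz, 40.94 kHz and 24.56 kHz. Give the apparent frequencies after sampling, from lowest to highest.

1.22 kHz, 1.84 kHz, 2.14 kHz, 4.54 kHz

fs/2 = 4.85 kHz.
43.34 kHz mod fs = 4.54 kHz.
4.54 kHz ≤ fs/2 = 4.85 kHz, appears at 4.54 kHz.
21.24 kHz mod fs = 1.84 kHz.
1.84 kHz ≤ fs/2 = 4.85 kHz, appears at 1.84 kHz.
27.88 kHz mod fs = 8.48 kHz.
8.48 kHz > fs/2 = 4.85 kHz, folds to fs − 8.48 kHz = 1.22 kHz.
40.94 kHz mod fs = 2.14 kHz.
2.14 kHz ≤ fs/2 = 4.85 kHz, appears at 2.14 kHz.
24.56 kHz mod fs = 5.16 kHz.
5.16 kHz > fs/2 = 4.85 kHz, folds to fs − 5.16 kHz = 4.54 kHz.
Distinct values: {1.22 kHz, 1.84 kHz, 2.14 kHz, 4.54 kHz}.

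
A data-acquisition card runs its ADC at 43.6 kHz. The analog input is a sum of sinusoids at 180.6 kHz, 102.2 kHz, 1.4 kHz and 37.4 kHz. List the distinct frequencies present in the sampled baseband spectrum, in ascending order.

fs/2 = 21.8 kHz.
180.6 kHz mod fs = 6.2 kHz.
6.2 kHz ≤ fs/2 = 21.8 kHz, appears at 6.2 kHz.
102.2 kHz mod fs = 15 kHz.
15 kHz ≤ fs/2 = 21.8 kHz, appears at 15 kHz.
1.4 kHz ≤ fs/2 = 21.8 kHz, passes unchanged.
37.4 kHz > fs/2 = 21.8 kHz, folds to fs − 37.4 kHz = 6.2 kHz.
Distinct values: {1.4 kHz, 6.2 kHz, 15 kHz}.

1.4 kHz, 6.2 kHz, 15 kHz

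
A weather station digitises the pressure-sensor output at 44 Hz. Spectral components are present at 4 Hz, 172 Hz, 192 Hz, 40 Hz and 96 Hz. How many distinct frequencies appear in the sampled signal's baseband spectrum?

3

fs/2 = 22 Hz.
4 Hz ≤ fs/2 = 22 Hz, passes unchanged.
172 Hz mod fs = 40 Hz.
40 Hz > fs/2 = 22 Hz, folds to fs − 40 Hz = 4 Hz.
192 Hz mod fs = 16 Hz.
16 Hz ≤ fs/2 = 22 Hz, appears at 16 Hz.
40 Hz > fs/2 = 22 Hz, folds to fs − 40 Hz = 4 Hz.
96 Hz mod fs = 8 Hz.
8 Hz ≤ fs/2 = 22 Hz, appears at 8 Hz.
Distinct values: {4 Hz, 8 Hz, 16 Hz} → 3.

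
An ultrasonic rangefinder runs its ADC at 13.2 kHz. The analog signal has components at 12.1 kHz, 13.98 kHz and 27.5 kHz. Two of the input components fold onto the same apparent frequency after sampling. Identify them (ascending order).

fs/2 = 6.6 kHz.
12.1 kHz > fs/2 = 6.6 kHz, folds to fs − 12.1 kHz = 1.1 kHz.
13.98 kHz mod fs = 0.78 kHz.
0.78 kHz ≤ fs/2 = 6.6 kHz, appears at 0.78 kHz.
27.5 kHz mod fs = 1.1 kHz.
1.1 kHz ≤ fs/2 = 6.6 kHz, appears at 1.1 kHz.
12.1 kHz and 27.5 kHz both map to 1.1 kHz.

12.1 kHz, 27.5 kHz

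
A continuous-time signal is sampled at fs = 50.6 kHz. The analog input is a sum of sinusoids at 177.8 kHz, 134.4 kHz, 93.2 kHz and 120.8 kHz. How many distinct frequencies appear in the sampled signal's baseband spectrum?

4

fs/2 = 25.3 kHz.
177.8 kHz mod fs = 26 kHz.
26 kHz > fs/2 = 25.3 kHz, folds to fs − 26 kHz = 24.6 kHz.
134.4 kHz mod fs = 33.2 kHz.
33.2 kHz > fs/2 = 25.3 kHz, folds to fs − 33.2 kHz = 17.4 kHz.
93.2 kHz mod fs = 42.6 kHz.
42.6 kHz > fs/2 = 25.3 kHz, folds to fs − 42.6 kHz = 8 kHz.
120.8 kHz mod fs = 19.6 kHz.
19.6 kHz ≤ fs/2 = 25.3 kHz, appears at 19.6 kHz.
Distinct values: {8 kHz, 17.4 kHz, 19.6 kHz, 24.6 kHz} → 4.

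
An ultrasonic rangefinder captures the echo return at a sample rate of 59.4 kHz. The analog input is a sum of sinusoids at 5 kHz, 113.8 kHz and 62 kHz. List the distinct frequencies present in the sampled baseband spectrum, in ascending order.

fs/2 = 29.7 kHz.
5 kHz ≤ fs/2 = 29.7 kHz, passes unchanged.
113.8 kHz mod fs = 54.4 kHz.
54.4 kHz > fs/2 = 29.7 kHz, folds to fs − 54.4 kHz = 5 kHz.
62 kHz mod fs = 2.6 kHz.
2.6 kHz ≤ fs/2 = 29.7 kHz, appears at 2.6 kHz.
Distinct values: {2.6 kHz, 5 kHz}.

2.6 kHz, 5 kHz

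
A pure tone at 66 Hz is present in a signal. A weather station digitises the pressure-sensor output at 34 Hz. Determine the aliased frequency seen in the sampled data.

66 Hz mod fs = 32 Hz.
32 Hz > fs/2 = 17 Hz, folds to fs − 32 Hz = 2 Hz.

2 Hz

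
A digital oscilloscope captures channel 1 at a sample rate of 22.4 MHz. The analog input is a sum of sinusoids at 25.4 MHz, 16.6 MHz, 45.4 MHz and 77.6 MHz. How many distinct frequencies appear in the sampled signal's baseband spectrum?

fs/2 = 11.2 MHz.
25.4 MHz mod fs = 3 MHz.
3 MHz ≤ fs/2 = 11.2 MHz, appears at 3 MHz.
16.6 MHz > fs/2 = 11.2 MHz, folds to fs − 16.6 MHz = 5.8 MHz.
45.4 MHz mod fs = 0.6 MHz.
0.6 MHz ≤ fs/2 = 11.2 MHz, appears at 0.6 MHz.
77.6 MHz mod fs = 10.4 MHz.
10.4 MHz ≤ fs/2 = 11.2 MHz, appears at 10.4 MHz.
Distinct values: {0.6 MHz, 3 MHz, 5.8 MHz, 10.4 MHz} → 4.

4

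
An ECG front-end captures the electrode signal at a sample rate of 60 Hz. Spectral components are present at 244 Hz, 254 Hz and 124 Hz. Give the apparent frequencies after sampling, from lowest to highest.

fs/2 = 30 Hz.
244 Hz mod fs = 4 Hz.
4 Hz ≤ fs/2 = 30 Hz, appears at 4 Hz.
254 Hz mod fs = 14 Hz.
14 Hz ≤ fs/2 = 30 Hz, appears at 14 Hz.
124 Hz mod fs = 4 Hz.
4 Hz ≤ fs/2 = 30 Hz, appears at 4 Hz.
Distinct values: {4 Hz, 14 Hz}.

4 Hz, 14 Hz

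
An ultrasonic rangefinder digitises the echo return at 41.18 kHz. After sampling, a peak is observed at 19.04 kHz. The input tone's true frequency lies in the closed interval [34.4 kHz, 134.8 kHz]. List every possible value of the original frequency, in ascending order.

60.22 kHz, 63.32 kHz, 101.4 kHz, 104.5 kHz

Frequencies that alias to 19.04 kHz are k·fs ± 19.04 kHz for integer k ≥ 0.
k=0: 19.04 kHz.
k=1: 22.14 kHz, 60.22 kHz.
k=2: 63.32 kHz, 101.4 kHz.
k=3: 104.5 kHz, 142.58 kHz.
k=4: 145.68 kHz, 183.76 kHz.
Within [34.4 kHz, 134.8 kHz]: 60.22 kHz, 63.32 kHz, 101.4 kHz, 104.5 kHz.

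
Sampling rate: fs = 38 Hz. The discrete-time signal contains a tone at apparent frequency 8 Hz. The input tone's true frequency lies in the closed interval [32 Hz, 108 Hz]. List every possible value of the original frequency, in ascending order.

Frequencies that alias to 8 Hz are k·fs ± 8 Hz for integer k ≥ 0.
k=0: 8 Hz.
k=1: 30 Hz, 46 Hz.
k=2: 68 Hz, 84 Hz.
k=3: 106 Hz, 122 Hz.
k=4: 144 Hz, 160 Hz.
Within [32 Hz, 108 Hz]: 46 Hz, 68 Hz, 84 Hz, 106 Hz.

46 Hz, 68 Hz, 84 Hz, 106 Hz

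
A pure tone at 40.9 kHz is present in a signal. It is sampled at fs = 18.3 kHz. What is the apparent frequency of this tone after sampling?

4.3 kHz

40.9 kHz mod fs = 4.3 kHz.
4.3 kHz ≤ fs/2 = 9.15 kHz, appears at 4.3 kHz.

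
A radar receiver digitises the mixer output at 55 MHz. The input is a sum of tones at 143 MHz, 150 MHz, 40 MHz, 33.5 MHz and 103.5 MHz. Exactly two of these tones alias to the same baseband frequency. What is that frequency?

15 MHz

fs/2 = 27.5 MHz.
143 MHz mod fs = 33 MHz.
33 MHz > fs/2 = 27.5 MHz, folds to fs − 33 MHz = 22 MHz.
150 MHz mod fs = 40 MHz.
40 MHz > fs/2 = 27.5 MHz, folds to fs − 40 MHz = 15 MHz.
40 MHz > fs/2 = 27.5 MHz, folds to fs − 40 MHz = 15 MHz.
33.5 MHz > fs/2 = 27.5 MHz, folds to fs − 33.5 MHz = 21.5 MHz.
103.5 MHz mod fs = 48.5 MHz.
48.5 MHz > fs/2 = 27.5 MHz, folds to fs − 48.5 MHz = 6.5 MHz.
40 MHz and 150 MHz both map to 15 MHz.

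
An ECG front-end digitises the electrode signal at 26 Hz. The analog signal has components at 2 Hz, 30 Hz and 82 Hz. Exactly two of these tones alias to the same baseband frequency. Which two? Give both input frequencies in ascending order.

fs/2 = 13 Hz.
2 Hz ≤ fs/2 = 13 Hz, passes unchanged.
30 Hz mod fs = 4 Hz.
4 Hz ≤ fs/2 = 13 Hz, appears at 4 Hz.
82 Hz mod fs = 4 Hz.
4 Hz ≤ fs/2 = 13 Hz, appears at 4 Hz.
30 Hz and 82 Hz both map to 4 Hz.

30 Hz, 82 Hz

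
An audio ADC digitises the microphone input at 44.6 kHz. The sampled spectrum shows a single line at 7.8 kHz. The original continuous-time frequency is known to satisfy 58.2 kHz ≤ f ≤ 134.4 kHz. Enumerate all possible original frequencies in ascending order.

Frequencies that alias to 7.8 kHz are k·fs ± 7.8 kHz for integer k ≥ 0.
k=0: 7.8 kHz.
k=1: 36.8 kHz, 52.4 kHz.
k=2: 81.4 kHz, 97 kHz.
k=3: 126 kHz, 141.6 kHz.
k=4: 170.6 kHz, 186.2 kHz.
Within [58.2 kHz, 134.4 kHz]: 81.4 kHz, 97 kHz, 126 kHz.

81.4 kHz, 97 kHz, 126 kHz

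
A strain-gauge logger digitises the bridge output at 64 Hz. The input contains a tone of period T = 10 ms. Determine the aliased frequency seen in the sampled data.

28 Hz

T = 10 ms → f = 1/T = 100 Hz.
100 Hz mod fs = 36 Hz.
36 Hz > fs/2 = 32 Hz, folds to fs − 36 Hz = 28 Hz.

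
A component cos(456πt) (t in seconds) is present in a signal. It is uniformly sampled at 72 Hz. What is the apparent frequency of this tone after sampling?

12 Hz

ω = 456π rad/s → f = ω/(2π) = 228 Hz.
228 Hz mod fs = 12 Hz.
12 Hz ≤ fs/2 = 36 Hz, appears at 12 Hz.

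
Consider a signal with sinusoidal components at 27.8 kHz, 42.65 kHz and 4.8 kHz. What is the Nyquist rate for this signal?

Highest-frequency component: 42.65 kHz.
Nyquist rate = 2 × 42.65 kHz = 85.3 kHz.

85.3 kHz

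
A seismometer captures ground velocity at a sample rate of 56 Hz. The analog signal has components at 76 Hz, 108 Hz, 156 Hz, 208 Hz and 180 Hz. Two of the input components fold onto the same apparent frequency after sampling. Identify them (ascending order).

156 Hz, 180 Hz

fs/2 = 28 Hz.
76 Hz mod fs = 20 Hz.
20 Hz ≤ fs/2 = 28 Hz, appears at 20 Hz.
108 Hz mod fs = 52 Hz.
52 Hz > fs/2 = 28 Hz, folds to fs − 52 Hz = 4 Hz.
156 Hz mod fs = 44 Hz.
44 Hz > fs/2 = 28 Hz, folds to fs − 44 Hz = 12 Hz.
208 Hz mod fs = 40 Hz.
40 Hz > fs/2 = 28 Hz, folds to fs − 40 Hz = 16 Hz.
180 Hz mod fs = 12 Hz.
12 Hz ≤ fs/2 = 28 Hz, appears at 12 Hz.
156 Hz and 180 Hz both map to 12 Hz.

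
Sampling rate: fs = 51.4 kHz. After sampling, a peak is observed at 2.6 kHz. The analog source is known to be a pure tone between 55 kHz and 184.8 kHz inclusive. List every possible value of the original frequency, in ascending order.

Frequencies that alias to 2.6 kHz are k·fs ± 2.6 kHz for integer k ≥ 0.
k=0: 2.6 kHz.
k=1: 48.8 kHz, 54 kHz.
k=2: 100.2 kHz, 105.4 kHz.
k=3: 151.6 kHz, 156.8 kHz.
k=4: 203 kHz, 208.2 kHz.
Within [55 kHz, 184.8 kHz]: 100.2 kHz, 105.4 kHz, 151.6 kHz, 156.8 kHz.

100.2 kHz, 105.4 kHz, 151.6 kHz, 156.8 kHz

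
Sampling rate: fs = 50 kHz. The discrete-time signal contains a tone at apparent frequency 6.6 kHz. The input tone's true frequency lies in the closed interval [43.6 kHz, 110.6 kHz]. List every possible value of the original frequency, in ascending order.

56.6 kHz, 93.4 kHz, 106.6 kHz

Frequencies that alias to 6.6 kHz are k·fs ± 6.6 kHz for integer k ≥ 0.
k=0: 6.6 kHz.
k=1: 43.4 kHz, 56.6 kHz.
k=2: 93.4 kHz, 106.6 kHz.
k=3: 143.4 kHz, 156.6 kHz.
Within [43.6 kHz, 110.6 kHz]: 56.6 kHz, 93.4 kHz, 106.6 kHz.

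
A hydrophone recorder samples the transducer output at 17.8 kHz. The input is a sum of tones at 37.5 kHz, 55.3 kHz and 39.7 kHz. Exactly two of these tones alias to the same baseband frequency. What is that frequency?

1.9 kHz

fs/2 = 8.9 kHz.
37.5 kHz mod fs = 1.9 kHz.
1.9 kHz ≤ fs/2 = 8.9 kHz, appears at 1.9 kHz.
55.3 kHz mod fs = 1.9 kHz.
1.9 kHz ≤ fs/2 = 8.9 kHz, appears at 1.9 kHz.
39.7 kHz mod fs = 4.1 kHz.
4.1 kHz ≤ fs/2 = 8.9 kHz, appears at 4.1 kHz.
37.5 kHz and 55.3 kHz both map to 1.9 kHz.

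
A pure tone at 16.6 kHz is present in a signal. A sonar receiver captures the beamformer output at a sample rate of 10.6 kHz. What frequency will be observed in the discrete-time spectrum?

4.6 kHz

16.6 kHz mod fs = 6 kHz.
6 kHz > fs/2 = 5.3 kHz, folds to fs − 6 kHz = 4.6 kHz.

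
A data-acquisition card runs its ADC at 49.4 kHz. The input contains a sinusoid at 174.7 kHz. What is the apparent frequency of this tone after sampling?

22.9 kHz

174.7 kHz mod fs = 26.5 kHz.
26.5 kHz > fs/2 = 24.7 kHz, folds to fs − 26.5 kHz = 22.9 kHz.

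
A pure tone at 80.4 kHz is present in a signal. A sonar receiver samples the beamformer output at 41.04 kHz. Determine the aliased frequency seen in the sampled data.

1.68 kHz

80.4 kHz mod fs = 39.36 kHz.
39.36 kHz > fs/2 = 20.52 kHz, folds to fs − 39.36 kHz = 1.68 kHz.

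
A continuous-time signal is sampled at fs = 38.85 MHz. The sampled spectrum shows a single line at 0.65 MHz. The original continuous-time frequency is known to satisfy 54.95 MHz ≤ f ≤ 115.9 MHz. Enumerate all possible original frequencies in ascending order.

Frequencies that alias to 0.65 MHz are k·fs ± 0.65 MHz for integer k ≥ 0.
k=0: 0.65 MHz.
k=1: 38.2 MHz, 39.5 MHz.
k=2: 77.05 MHz, 78.35 MHz.
k=3: 115.9 MHz, 117.2 MHz.
k=4: 154.75 MHz, 156.05 MHz.
Within [54.95 MHz, 115.9 MHz]: 77.05 MHz, 78.35 MHz, 115.9 MHz.

77.05 MHz, 78.35 MHz, 115.9 MHz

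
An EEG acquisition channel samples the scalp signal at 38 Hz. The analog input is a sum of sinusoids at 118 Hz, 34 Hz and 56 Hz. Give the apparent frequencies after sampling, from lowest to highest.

fs/2 = 19 Hz.
118 Hz mod fs = 4 Hz.
4 Hz ≤ fs/2 = 19 Hz, appears at 4 Hz.
34 Hz > fs/2 = 19 Hz, folds to fs − 34 Hz = 4 Hz.
56 Hz mod fs = 18 Hz.
18 Hz ≤ fs/2 = 19 Hz, appears at 18 Hz.
Distinct values: {4 Hz, 18 Hz}.

4 Hz, 18 Hz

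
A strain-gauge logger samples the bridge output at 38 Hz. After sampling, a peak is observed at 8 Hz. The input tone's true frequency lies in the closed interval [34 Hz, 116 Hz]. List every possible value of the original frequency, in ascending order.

Frequencies that alias to 8 Hz are k·fs ± 8 Hz for integer k ≥ 0.
k=0: 8 Hz.
k=1: 30 Hz, 46 Hz.
k=2: 68 Hz, 84 Hz.
k=3: 106 Hz, 122 Hz.
k=4: 144 Hz, 160 Hz.
Within [34 Hz, 116 Hz]: 46 Hz, 68 Hz, 84 Hz, 106 Hz.

46 Hz, 68 Hz, 84 Hz, 106 Hz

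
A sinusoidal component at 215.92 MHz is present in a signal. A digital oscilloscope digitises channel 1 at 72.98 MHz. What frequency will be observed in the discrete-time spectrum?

3.02 MHz

215.92 MHz mod fs = 69.96 MHz.
69.96 MHz > fs/2 = 36.49 MHz, folds to fs − 69.96 MHz = 3.02 MHz.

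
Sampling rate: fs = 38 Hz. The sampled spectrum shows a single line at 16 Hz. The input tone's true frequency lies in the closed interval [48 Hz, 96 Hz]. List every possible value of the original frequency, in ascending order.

54 Hz, 60 Hz, 92 Hz

Frequencies that alias to 16 Hz are k·fs ± 16 Hz for integer k ≥ 0.
k=0: 16 Hz.
k=1: 22 Hz, 54 Hz.
k=2: 60 Hz, 92 Hz.
k=3: 98 Hz, 130 Hz.
Within [48 Hz, 96 Hz]: 54 Hz, 60 Hz, 92 Hz.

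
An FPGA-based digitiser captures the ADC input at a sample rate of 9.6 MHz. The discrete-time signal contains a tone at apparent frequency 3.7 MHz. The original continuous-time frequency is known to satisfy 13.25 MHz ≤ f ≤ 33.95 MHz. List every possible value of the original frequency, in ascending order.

Frequencies that alias to 3.7 MHz are k·fs ± 3.7 MHz for integer k ≥ 0.
k=0: 3.7 MHz.
k=1: 5.9 MHz, 13.3 MHz.
k=2: 15.5 MHz, 22.9 MHz.
k=3: 25.1 MHz, 32.5 MHz.
k=4: 34.7 MHz, 42.1 MHz.
Within [13.25 MHz, 33.95 MHz]: 13.3 MHz, 15.5 MHz, 22.9 MHz, 25.1 MHz, 32.5 MHz.

13.3 MHz, 15.5 MHz, 22.9 MHz, 25.1 MHz, 32.5 MHz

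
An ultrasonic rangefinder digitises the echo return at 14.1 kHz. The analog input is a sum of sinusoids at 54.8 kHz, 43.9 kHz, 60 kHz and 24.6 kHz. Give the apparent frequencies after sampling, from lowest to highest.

1.6 kHz, 3.6 kHz

fs/2 = 7.05 kHz.
54.8 kHz mod fs = 12.5 kHz.
12.5 kHz > fs/2 = 7.05 kHz, folds to fs − 12.5 kHz = 1.6 kHz.
43.9 kHz mod fs = 1.6 kHz.
1.6 kHz ≤ fs/2 = 7.05 kHz, appears at 1.6 kHz.
60 kHz mod fs = 3.6 kHz.
3.6 kHz ≤ fs/2 = 7.05 kHz, appears at 3.6 kHz.
24.6 kHz mod fs = 10.5 kHz.
10.5 kHz > fs/2 = 7.05 kHz, folds to fs − 10.5 kHz = 3.6 kHz.
Distinct values: {1.6 kHz, 3.6 kHz}.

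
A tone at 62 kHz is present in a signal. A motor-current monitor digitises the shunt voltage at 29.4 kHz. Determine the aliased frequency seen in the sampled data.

62 kHz mod fs = 3.2 kHz.
3.2 kHz ≤ fs/2 = 14.7 kHz, appears at 3.2 kHz.

3.2 kHz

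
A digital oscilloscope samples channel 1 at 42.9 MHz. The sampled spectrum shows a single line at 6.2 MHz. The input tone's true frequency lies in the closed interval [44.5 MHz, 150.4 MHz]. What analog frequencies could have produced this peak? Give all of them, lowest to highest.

Frequencies that alias to 6.2 MHz are k·fs ± 6.2 MHz for integer k ≥ 0.
k=0: 6.2 MHz.
k=1: 36.7 MHz, 49.1 MHz.
k=2: 79.6 MHz, 92 MHz.
k=3: 122.5 MHz, 134.9 MHz.
k=4: 165.4 MHz, 177.8 MHz.
Within [44.5 MHz, 150.4 MHz]: 49.1 MHz, 79.6 MHz, 92 MHz, 122.5 MHz, 134.9 MHz.

49.1 MHz, 79.6 MHz, 92 MHz, 122.5 MHz, 134.9 MHz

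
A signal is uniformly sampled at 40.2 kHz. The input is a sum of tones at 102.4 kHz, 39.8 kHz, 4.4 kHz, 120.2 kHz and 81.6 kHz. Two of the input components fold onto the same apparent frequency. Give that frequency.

0.4 kHz

fs/2 = 20.1 kHz.
102.4 kHz mod fs = 22 kHz.
22 kHz > fs/2 = 20.1 kHz, folds to fs − 22 kHz = 18.2 kHz.
39.8 kHz > fs/2 = 20.1 kHz, folds to fs − 39.8 kHz = 0.4 kHz.
4.4 kHz ≤ fs/2 = 20.1 kHz, passes unchanged.
120.2 kHz mod fs = 39.8 kHz.
39.8 kHz > fs/2 = 20.1 kHz, folds to fs − 39.8 kHz = 0.4 kHz.
81.6 kHz mod fs = 1.2 kHz.
1.2 kHz ≤ fs/2 = 20.1 kHz, appears at 1.2 kHz.
39.8 kHz and 120.2 kHz both map to 0.4 kHz.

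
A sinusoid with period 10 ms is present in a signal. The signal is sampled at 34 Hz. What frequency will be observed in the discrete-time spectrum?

2 Hz

T = 10 ms → f = 1/T = 100 Hz.
100 Hz mod fs = 32 Hz.
32 Hz > fs/2 = 17 Hz, folds to fs − 32 Hz = 2 Hz.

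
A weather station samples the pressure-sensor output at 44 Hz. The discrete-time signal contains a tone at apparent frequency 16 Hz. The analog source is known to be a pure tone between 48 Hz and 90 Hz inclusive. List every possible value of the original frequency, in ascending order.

60 Hz, 72 Hz

Frequencies that alias to 16 Hz are k·fs ± 16 Hz for integer k ≥ 0.
k=0: 16 Hz.
k=1: 28 Hz, 60 Hz.
k=2: 72 Hz, 104 Hz.
k=3: 116 Hz, 148 Hz.
Within [48 Hz, 90 Hz]: 60 Hz, 72 Hz.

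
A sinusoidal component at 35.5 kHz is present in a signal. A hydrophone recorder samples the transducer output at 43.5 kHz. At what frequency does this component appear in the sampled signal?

8 kHz

35.5 kHz > fs/2 = 21.75 kHz, folds to fs − 35.5 kHz = 8 kHz.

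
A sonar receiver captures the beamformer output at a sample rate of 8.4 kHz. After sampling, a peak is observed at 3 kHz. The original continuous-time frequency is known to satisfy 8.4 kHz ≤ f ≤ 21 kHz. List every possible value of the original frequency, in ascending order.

Frequencies that alias to 3 kHz are k·fs ± 3 kHz for integer k ≥ 0.
k=0: 3 kHz.
k=1: 5.4 kHz, 11.4 kHz.
k=2: 13.8 kHz, 19.8 kHz.
k=3: 22.2 kHz, 28.2 kHz.
Within [8.4 kHz, 21 kHz]: 11.4 kHz, 13.8 kHz, 19.8 kHz.

11.4 kHz, 13.8 kHz, 19.8 kHz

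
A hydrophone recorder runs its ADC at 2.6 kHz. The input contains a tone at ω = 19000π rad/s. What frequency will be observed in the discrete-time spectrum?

0.9 kHz

ω = 19000π rad/s → f = ω/(2π) = 9500 Hz = 9.5 kHz.
9.5 kHz mod fs = 1.7 kHz.
1.7 kHz > fs/2 = 1.3 kHz, folds to fs − 1.7 kHz = 0.9 kHz.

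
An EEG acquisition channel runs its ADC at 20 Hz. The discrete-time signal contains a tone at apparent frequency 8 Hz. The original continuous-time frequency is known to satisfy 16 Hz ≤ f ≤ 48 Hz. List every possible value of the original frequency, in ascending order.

28 Hz, 32 Hz, 48 Hz

Frequencies that alias to 8 Hz are k·fs ± 8 Hz for integer k ≥ 0.
k=0: 8 Hz.
k=1: 12 Hz, 28 Hz.
k=2: 32 Hz, 48 Hz.
k=3: 52 Hz, 68 Hz.
Within [16 Hz, 48 Hz]: 28 Hz, 32 Hz, 48 Hz.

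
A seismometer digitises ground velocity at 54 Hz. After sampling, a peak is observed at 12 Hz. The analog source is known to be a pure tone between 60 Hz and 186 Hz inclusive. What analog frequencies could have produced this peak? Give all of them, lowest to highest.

Frequencies that alias to 12 Hz are k·fs ± 12 Hz for integer k ≥ 0.
k=0: 12 Hz.
k=1: 42 Hz, 66 Hz.
k=2: 96 Hz, 120 Hz.
k=3: 150 Hz, 174 Hz.
k=4: 204 Hz, 228 Hz.
Within [60 Hz, 186 Hz]: 66 Hz, 96 Hz, 120 Hz, 150 Hz, 174 Hz.

66 Hz, 96 Hz, 120 Hz, 150 Hz, 174 Hz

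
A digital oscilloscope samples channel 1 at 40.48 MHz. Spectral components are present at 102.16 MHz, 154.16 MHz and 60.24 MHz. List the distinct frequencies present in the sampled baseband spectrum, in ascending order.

fs/2 = 20.24 MHz.
102.16 MHz mod fs = 21.2 MHz.
21.2 MHz > fs/2 = 20.24 MHz, folds to fs − 21.2 MHz = 19.28 MHz.
154.16 MHz mod fs = 32.72 MHz.
32.72 MHz > fs/2 = 20.24 MHz, folds to fs − 32.72 MHz = 7.76 MHz.
60.24 MHz mod fs = 19.76 MHz.
19.76 MHz ≤ fs/2 = 20.24 MHz, appears at 19.76 MHz.
Distinct values: {7.76 MHz, 19.28 MHz, 19.76 MHz}.

7.76 MHz, 19.28 MHz, 19.76 MHz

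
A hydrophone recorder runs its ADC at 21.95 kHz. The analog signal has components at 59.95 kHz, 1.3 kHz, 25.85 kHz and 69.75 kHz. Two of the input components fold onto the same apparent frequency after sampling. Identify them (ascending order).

25.85 kHz, 69.75 kHz

fs/2 = 10.975 kHz.
59.95 kHz mod fs = 16.05 kHz.
16.05 kHz > fs/2 = 10.975 kHz, folds to fs − 16.05 kHz = 5.9 kHz.
1.3 kHz ≤ fs/2 = 10.975 kHz, passes unchanged.
25.85 kHz mod fs = 3.9 kHz.
3.9 kHz ≤ fs/2 = 10.975 kHz, appears at 3.9 kHz.
69.75 kHz mod fs = 3.9 kHz.
3.9 kHz ≤ fs/2 = 10.975 kHz, appears at 3.9 kHz.
25.85 kHz and 69.75 kHz both map to 3.9 kHz.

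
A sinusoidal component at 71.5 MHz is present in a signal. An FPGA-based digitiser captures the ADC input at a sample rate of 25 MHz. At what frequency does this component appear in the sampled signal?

3.5 MHz

71.5 MHz mod fs = 21.5 MHz.
21.5 MHz > fs/2 = 12.5 MHz, folds to fs − 21.5 MHz = 3.5 MHz.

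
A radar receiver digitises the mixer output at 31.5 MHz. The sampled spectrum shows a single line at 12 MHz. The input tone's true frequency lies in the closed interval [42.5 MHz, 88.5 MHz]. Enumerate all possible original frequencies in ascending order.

43.5 MHz, 51 MHz, 75 MHz, 82.5 MHz

Frequencies that alias to 12 MHz are k·fs ± 12 MHz for integer k ≥ 0.
k=0: 12 MHz.
k=1: 19.5 MHz, 43.5 MHz.
k=2: 51 MHz, 75 MHz.
k=3: 82.5 MHz, 106.5 MHz.
k=4: 114 MHz, 138 MHz.
Within [42.5 MHz, 88.5 MHz]: 43.5 MHz, 51 MHz, 75 MHz, 82.5 MHz.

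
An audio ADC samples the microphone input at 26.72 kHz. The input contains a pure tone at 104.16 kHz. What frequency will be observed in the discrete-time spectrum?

104.16 kHz mod fs = 24 kHz.
24 kHz > fs/2 = 13.36 kHz, folds to fs − 24 kHz = 2.72 kHz.

2.72 kHz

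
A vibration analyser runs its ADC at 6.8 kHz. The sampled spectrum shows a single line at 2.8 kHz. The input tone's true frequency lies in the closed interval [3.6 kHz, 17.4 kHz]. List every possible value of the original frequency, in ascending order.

Frequencies that alias to 2.8 kHz are k·fs ± 2.8 kHz for integer k ≥ 0.
k=0: 2.8 kHz.
k=1: 4 kHz, 9.6 kHz.
k=2: 10.8 kHz, 16.4 kHz.
k=3: 17.6 kHz, 23.2 kHz.
Within [3.6 kHz, 17.4 kHz]: 4 kHz, 9.6 kHz, 10.8 kHz, 16.4 kHz.

4 kHz, 9.6 kHz, 10.8 kHz, 16.4 kHz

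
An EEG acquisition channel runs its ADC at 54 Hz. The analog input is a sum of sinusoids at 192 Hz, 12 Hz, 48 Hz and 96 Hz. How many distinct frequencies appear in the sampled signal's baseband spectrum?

fs/2 = 27 Hz.
192 Hz mod fs = 30 Hz.
30 Hz > fs/2 = 27 Hz, folds to fs − 30 Hz = 24 Hz.
12 Hz ≤ fs/2 = 27 Hz, passes unchanged.
48 Hz > fs/2 = 27 Hz, folds to fs − 48 Hz = 6 Hz.
96 Hz mod fs = 42 Hz.
42 Hz > fs/2 = 27 Hz, folds to fs − 42 Hz = 12 Hz.
Distinct values: {6 Hz, 12 Hz, 24 Hz} → 3.

3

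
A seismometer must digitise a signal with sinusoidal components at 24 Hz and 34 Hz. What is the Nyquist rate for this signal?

68 Hz

Highest-frequency component: 34 Hz.
Nyquist rate = 2 × 34 Hz = 68 Hz.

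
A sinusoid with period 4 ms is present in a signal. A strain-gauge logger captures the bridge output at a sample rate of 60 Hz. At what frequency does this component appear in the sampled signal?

10 Hz

T = 4 ms → f = 1/T = 250 Hz.
250 Hz mod fs = 10 Hz.
10 Hz ≤ fs/2 = 30 Hz, appears at 10 Hz.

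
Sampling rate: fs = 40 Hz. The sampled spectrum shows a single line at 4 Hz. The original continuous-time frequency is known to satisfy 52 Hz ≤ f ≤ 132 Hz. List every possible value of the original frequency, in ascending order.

Frequencies that alias to 4 Hz are k·fs ± 4 Hz for integer k ≥ 0.
k=0: 4 Hz.
k=1: 36 Hz, 44 Hz.
k=2: 76 Hz, 84 Hz.
k=3: 116 Hz, 124 Hz.
k=4: 156 Hz, 164 Hz.
Within [52 Hz, 132 Hz]: 76 Hz, 84 Hz, 116 Hz, 124 Hz.

76 Hz, 84 Hz, 116 Hz, 124 Hz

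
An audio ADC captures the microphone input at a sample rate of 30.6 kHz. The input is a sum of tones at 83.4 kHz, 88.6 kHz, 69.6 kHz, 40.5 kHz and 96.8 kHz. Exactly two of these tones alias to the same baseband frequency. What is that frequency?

fs/2 = 15.3 kHz.
83.4 kHz mod fs = 22.2 kHz.
22.2 kHz > fs/2 = 15.3 kHz, folds to fs − 22.2 kHz = 8.4 kHz.
88.6 kHz mod fs = 27.4 kHz.
27.4 kHz > fs/2 = 15.3 kHz, folds to fs − 27.4 kHz = 3.2 kHz.
69.6 kHz mod fs = 8.4 kHz.
8.4 kHz ≤ fs/2 = 15.3 kHz, appears at 8.4 kHz.
40.5 kHz mod fs = 9.9 kHz.
9.9 kHz ≤ fs/2 = 15.3 kHz, appears at 9.9 kHz.
96.8 kHz mod fs = 5 kHz.
5 kHz ≤ fs/2 = 15.3 kHz, appears at 5 kHz.
69.6 kHz and 83.4 kHz both map to 8.4 kHz.

8.4 kHz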